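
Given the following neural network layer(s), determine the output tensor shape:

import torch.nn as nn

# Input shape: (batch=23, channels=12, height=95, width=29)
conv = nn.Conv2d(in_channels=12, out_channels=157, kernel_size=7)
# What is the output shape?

Input shape: (23, 12, 95, 29)
Output shape: (23, 157, 89, 23)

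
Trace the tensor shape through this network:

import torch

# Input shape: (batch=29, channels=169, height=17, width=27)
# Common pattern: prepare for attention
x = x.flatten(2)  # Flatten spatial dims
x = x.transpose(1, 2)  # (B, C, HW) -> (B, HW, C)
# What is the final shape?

Input shape: (29, 169, 17, 27)
  -> after flatten(2): (29, 169, 459)
Output shape: (29, 459, 169)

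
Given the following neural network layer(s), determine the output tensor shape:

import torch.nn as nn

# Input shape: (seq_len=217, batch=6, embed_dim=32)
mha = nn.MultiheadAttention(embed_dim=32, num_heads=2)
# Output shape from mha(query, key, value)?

Input shape: (217, 6, 32)
Output shape: (217, 6, 32)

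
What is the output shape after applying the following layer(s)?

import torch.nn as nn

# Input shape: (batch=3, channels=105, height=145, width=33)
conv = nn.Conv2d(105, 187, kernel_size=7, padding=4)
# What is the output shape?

Input shape: (3, 105, 145, 33)
Output shape: (3, 187, 147, 35)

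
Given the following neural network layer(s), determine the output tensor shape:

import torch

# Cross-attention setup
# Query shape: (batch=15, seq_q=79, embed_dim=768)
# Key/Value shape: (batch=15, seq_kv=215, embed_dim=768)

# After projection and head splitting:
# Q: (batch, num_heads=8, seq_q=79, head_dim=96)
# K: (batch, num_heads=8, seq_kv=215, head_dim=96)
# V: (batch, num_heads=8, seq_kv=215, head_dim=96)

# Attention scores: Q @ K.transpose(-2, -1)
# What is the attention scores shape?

Input shape: (15, 79, 768)
Output shape: (15, 8, 79, 215)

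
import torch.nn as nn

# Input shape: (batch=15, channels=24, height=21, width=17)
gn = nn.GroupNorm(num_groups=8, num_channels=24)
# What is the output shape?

Input shape: (15, 24, 21, 17)
Output shape: (15, 24, 21, 17)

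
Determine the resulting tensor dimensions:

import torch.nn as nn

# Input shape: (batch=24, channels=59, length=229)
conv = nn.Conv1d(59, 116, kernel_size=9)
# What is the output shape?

Input shape: (24, 59, 229)
Output shape: (24, 116, 221)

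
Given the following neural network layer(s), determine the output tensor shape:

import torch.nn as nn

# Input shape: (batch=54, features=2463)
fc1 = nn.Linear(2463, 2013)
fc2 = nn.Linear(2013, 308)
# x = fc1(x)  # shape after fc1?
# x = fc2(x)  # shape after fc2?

Input shape: (54, 2463)
  -> after fc1: (54, 2013)
Output shape: (54, 308)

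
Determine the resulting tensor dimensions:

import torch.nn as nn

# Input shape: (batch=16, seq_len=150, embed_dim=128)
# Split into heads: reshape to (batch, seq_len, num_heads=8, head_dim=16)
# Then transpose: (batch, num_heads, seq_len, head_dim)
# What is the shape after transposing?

Input shape: (16, 150, 128)
  -> after reshape: (16, 150, 8, 16)
Output shape: (16, 8, 150, 16)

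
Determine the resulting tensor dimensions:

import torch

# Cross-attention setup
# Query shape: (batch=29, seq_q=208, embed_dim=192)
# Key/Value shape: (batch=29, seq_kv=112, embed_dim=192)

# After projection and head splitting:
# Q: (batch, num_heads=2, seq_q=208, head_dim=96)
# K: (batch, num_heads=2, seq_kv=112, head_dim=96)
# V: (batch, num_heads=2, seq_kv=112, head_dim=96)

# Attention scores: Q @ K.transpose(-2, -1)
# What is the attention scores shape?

Input shape: (29, 208, 192)
Output shape: (29, 2, 208, 112)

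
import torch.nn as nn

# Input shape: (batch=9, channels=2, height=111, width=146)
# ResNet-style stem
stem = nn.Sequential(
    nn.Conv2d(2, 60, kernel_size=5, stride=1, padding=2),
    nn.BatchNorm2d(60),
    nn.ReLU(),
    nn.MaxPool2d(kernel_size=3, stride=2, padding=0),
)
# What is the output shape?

Input shape: (9, 2, 111, 146)
  -> after Conv2d 5x5 stride=1: (9, 60, 111, 146)
Output shape: (9, 60, 55, 72)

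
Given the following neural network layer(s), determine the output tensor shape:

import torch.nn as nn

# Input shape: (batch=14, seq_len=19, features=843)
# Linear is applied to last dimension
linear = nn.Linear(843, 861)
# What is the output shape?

Input shape: (14, 19, 843)
Output shape: (14, 19, 861)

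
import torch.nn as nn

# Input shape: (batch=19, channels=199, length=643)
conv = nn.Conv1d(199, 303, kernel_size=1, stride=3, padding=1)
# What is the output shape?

Input shape: (19, 199, 643)
Output shape: (19, 303, 215)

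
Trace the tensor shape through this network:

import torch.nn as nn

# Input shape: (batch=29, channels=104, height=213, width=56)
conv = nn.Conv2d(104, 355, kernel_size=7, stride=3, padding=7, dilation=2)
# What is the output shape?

Input shape: (29, 104, 213, 56)
Output shape: (29, 355, 72, 20)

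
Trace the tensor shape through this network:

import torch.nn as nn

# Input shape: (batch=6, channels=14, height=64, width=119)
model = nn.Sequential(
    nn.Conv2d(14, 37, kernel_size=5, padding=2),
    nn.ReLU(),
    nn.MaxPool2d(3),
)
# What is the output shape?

Input shape: (6, 14, 64, 119)
  -> after Conv2d: (6, 37, 64, 119)
  -> after ReLU: (6, 37, 64, 119)
Output shape: (6, 37, 21, 39)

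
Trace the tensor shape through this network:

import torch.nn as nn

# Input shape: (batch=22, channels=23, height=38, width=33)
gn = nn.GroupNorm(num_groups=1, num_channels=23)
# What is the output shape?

Input shape: (22, 23, 38, 33)
Output shape: (22, 23, 38, 33)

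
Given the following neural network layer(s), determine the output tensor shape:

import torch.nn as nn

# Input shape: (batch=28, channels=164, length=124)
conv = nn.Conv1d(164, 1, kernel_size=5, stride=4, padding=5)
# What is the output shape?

Input shape: (28, 164, 124)
Output shape: (28, 1, 33)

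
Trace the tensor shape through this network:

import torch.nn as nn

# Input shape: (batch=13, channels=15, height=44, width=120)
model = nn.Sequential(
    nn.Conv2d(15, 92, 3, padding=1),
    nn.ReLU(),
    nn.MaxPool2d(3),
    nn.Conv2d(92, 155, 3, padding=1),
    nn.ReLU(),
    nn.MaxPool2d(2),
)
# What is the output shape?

Input shape: (13, 15, 44, 120)
  -> after first Conv2d: (13, 92, 44, 120)
  -> after first MaxPool2d: (13, 92, 14, 40)
  -> after second Conv2d: (13, 155, 14, 40)
Output shape: (13, 155, 7, 20)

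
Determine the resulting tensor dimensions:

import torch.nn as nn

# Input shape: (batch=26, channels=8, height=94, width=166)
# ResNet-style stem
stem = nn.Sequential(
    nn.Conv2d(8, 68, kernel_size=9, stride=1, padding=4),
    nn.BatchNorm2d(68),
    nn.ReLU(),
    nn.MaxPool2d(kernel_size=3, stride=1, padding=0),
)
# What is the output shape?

Input shape: (26, 8, 94, 166)
  -> after Conv2d 9x9 stride=1: (26, 68, 94, 166)
Output shape: (26, 68, 92, 164)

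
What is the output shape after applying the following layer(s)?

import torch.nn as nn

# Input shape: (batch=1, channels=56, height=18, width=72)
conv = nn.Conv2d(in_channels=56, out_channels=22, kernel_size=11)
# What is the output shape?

Input shape: (1, 56, 18, 72)
Output shape: (1, 22, 8, 62)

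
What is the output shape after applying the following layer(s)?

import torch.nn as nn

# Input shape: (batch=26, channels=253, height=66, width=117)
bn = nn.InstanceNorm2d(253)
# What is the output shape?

Input shape: (26, 253, 66, 117)
Output shape: (26, 253, 66, 117)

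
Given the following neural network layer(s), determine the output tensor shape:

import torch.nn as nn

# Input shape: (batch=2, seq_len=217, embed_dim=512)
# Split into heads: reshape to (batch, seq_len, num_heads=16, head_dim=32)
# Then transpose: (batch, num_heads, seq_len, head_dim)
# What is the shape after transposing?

Input shape: (2, 217, 512)
  -> after reshape: (2, 217, 16, 32)
Output shape: (2, 16, 217, 32)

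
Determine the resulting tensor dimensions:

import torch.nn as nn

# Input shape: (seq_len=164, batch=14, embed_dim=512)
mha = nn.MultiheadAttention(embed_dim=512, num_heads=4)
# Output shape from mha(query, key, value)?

Input shape: (164, 14, 512)
Output shape: (164, 14, 512)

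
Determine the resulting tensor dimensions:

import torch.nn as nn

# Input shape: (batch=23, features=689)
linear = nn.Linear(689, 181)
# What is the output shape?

Input shape: (23, 689)
Output shape: (23, 181)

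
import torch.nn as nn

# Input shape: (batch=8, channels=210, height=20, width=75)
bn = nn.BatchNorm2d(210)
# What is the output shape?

Input shape: (8, 210, 20, 75)
Output shape: (8, 210, 20, 75)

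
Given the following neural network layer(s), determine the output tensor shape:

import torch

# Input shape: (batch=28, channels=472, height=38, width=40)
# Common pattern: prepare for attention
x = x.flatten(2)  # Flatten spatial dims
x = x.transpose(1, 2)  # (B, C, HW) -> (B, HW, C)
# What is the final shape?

Input shape: (28, 472, 38, 40)
  -> after flatten(2): (28, 472, 1520)
Output shape: (28, 1520, 472)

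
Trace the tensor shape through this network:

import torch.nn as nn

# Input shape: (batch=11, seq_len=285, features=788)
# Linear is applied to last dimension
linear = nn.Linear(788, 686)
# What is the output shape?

Input shape: (11, 285, 788)
Output shape: (11, 285, 686)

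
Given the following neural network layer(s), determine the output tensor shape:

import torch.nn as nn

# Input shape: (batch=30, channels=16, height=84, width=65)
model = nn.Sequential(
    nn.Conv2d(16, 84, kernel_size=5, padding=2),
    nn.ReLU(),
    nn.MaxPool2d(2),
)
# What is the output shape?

Input shape: (30, 16, 84, 65)
  -> after Conv2d: (30, 84, 84, 65)
  -> after ReLU: (30, 84, 84, 65)
Output shape: (30, 84, 42, 32)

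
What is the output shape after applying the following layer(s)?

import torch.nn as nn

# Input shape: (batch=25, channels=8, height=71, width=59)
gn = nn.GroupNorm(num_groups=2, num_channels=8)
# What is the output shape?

Input shape: (25, 8, 71, 59)
Output shape: (25, 8, 71, 59)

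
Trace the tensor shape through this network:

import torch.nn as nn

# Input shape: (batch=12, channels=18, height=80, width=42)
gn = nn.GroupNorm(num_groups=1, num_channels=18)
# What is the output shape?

Input shape: (12, 18, 80, 42)
Output shape: (12, 18, 80, 42)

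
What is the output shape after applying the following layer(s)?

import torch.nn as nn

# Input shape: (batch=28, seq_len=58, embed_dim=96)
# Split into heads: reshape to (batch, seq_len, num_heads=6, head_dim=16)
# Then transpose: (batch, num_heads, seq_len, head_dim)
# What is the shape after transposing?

Input shape: (28, 58, 96)
  -> after reshape: (28, 58, 6, 16)
Output shape: (28, 6, 58, 16)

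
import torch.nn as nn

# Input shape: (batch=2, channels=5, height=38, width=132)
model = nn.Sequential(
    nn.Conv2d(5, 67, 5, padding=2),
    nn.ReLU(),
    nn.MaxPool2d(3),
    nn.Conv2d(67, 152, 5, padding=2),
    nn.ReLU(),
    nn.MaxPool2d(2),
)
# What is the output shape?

Input shape: (2, 5, 38, 132)
  -> after first Conv2d: (2, 67, 38, 132)
  -> after first MaxPool2d: (2, 67, 12, 44)
  -> after second Conv2d: (2, 152, 12, 44)
Output shape: (2, 152, 6, 22)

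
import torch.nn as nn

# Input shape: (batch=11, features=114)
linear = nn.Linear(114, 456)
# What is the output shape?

Input shape: (11, 114)
Output shape: (11, 456)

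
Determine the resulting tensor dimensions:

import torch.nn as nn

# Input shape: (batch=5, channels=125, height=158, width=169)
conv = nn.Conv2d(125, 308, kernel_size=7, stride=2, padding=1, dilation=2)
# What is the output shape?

Input shape: (5, 125, 158, 169)
Output shape: (5, 308, 74, 80)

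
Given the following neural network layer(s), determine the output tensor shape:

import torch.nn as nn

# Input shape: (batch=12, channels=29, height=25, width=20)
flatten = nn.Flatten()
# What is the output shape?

Input shape: (12, 29, 25, 20)
Output shape: (12, 14500)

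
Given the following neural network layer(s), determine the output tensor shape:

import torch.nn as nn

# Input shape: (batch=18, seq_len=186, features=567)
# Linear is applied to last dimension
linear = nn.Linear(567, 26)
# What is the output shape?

Input shape: (18, 186, 567)
Output shape: (18, 186, 26)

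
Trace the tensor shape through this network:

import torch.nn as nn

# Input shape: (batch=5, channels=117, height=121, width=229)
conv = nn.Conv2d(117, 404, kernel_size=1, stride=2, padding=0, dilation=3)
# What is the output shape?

Input shape: (5, 117, 121, 229)
Output shape: (5, 404, 61, 115)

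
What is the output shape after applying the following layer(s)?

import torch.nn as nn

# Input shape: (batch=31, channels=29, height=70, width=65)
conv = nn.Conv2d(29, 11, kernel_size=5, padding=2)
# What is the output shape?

Input shape: (31, 29, 70, 65)
Output shape: (31, 11, 70, 65)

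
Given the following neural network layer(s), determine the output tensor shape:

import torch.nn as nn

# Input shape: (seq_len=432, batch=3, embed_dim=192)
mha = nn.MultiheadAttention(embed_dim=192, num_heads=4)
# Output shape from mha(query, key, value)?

Input shape: (432, 3, 192)
Output shape: (432, 3, 192)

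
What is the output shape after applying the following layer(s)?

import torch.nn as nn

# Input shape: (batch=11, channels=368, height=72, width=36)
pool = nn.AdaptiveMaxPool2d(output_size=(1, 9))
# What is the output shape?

Input shape: (11, 368, 72, 36)
Output shape: (11, 368, 1, 9)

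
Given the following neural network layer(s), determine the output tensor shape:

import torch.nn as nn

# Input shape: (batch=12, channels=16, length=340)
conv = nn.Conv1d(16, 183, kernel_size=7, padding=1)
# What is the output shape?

Input shape: (12, 16, 340)
Output shape: (12, 183, 336)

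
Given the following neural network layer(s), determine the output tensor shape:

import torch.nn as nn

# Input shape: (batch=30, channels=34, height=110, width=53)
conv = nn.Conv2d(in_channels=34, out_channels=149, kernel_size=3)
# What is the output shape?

Input shape: (30, 34, 110, 53)
Output shape: (30, 149, 108, 51)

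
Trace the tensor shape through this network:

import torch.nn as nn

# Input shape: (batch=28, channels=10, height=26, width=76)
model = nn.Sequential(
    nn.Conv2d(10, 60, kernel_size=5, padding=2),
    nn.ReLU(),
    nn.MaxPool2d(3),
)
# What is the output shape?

Input shape: (28, 10, 26, 76)
  -> after Conv2d: (28, 60, 26, 76)
  -> after ReLU: (28, 60, 26, 76)
Output shape: (28, 60, 8, 25)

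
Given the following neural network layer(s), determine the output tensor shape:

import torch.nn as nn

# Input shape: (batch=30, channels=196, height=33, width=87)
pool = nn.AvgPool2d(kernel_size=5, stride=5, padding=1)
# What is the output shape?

Input shape: (30, 196, 33, 87)
Output shape: (30, 196, 7, 17)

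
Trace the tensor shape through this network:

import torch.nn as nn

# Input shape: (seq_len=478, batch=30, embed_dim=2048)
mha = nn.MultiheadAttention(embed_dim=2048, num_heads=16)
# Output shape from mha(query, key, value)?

Input shape: (478, 30, 2048)
Output shape: (478, 30, 2048)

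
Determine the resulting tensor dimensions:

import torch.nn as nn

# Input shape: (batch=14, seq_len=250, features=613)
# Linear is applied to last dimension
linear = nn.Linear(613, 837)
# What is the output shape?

Input shape: (14, 250, 613)
Output shape: (14, 250, 837)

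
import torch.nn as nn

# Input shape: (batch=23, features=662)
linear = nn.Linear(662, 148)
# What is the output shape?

Input shape: (23, 662)
Output shape: (23, 148)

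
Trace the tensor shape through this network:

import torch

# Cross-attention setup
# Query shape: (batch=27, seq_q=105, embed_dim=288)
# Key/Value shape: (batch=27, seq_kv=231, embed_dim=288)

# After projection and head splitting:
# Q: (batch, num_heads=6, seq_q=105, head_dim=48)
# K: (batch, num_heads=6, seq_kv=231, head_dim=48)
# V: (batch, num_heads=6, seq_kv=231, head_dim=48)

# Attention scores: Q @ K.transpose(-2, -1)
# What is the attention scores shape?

Input shape: (27, 105, 288)
Output shape: (27, 6, 105, 231)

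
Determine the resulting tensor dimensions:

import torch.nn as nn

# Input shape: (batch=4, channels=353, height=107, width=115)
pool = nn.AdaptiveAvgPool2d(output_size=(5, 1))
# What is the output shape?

Input shape: (4, 353, 107, 115)
Output shape: (4, 353, 5, 1)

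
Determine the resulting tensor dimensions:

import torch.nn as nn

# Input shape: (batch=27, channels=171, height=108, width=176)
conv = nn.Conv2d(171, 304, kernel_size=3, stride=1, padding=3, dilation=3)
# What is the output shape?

Input shape: (27, 171, 108, 176)
Output shape: (27, 304, 108, 176)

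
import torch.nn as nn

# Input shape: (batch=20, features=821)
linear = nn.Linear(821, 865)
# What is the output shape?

Input shape: (20, 821)
Output shape: (20, 865)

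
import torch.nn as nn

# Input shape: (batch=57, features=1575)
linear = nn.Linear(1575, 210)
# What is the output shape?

Input shape: (57, 1575)
Output shape: (57, 210)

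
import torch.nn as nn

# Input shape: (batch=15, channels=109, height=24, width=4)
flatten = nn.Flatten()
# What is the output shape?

Input shape: (15, 109, 24, 4)
Output shape: (15, 10464)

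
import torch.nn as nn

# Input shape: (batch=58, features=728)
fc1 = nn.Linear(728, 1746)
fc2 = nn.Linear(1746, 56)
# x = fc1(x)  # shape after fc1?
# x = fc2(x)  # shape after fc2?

Input shape: (58, 728)
  -> after fc1: (58, 1746)
Output shape: (58, 56)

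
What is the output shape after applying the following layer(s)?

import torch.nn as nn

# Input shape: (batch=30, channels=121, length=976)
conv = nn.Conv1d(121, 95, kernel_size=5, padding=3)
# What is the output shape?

Input shape: (30, 121, 976)
Output shape: (30, 95, 978)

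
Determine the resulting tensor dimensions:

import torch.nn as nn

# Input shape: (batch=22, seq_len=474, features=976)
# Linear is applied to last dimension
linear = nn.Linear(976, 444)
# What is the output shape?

Input shape: (22, 474, 976)
Output shape: (22, 474, 444)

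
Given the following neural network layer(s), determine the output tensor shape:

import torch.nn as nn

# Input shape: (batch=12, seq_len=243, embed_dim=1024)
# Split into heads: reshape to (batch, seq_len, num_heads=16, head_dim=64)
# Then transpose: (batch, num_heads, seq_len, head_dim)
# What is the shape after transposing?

Input shape: (12, 243, 1024)
  -> after reshape: (12, 243, 16, 64)
Output shape: (12, 16, 243, 64)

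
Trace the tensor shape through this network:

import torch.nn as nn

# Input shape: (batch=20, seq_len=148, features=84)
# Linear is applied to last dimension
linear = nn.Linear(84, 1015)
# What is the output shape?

Input shape: (20, 148, 84)
Output shape: (20, 148, 1015)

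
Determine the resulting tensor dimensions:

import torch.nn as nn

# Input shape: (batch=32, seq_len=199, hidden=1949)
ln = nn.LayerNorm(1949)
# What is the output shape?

Input shape: (32, 199, 1949)
Output shape: (32, 199, 1949)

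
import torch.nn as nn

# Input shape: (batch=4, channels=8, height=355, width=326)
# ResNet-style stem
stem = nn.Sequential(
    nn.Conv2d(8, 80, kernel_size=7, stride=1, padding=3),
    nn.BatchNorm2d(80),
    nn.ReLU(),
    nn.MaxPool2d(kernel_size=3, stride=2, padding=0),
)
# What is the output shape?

Input shape: (4, 8, 355, 326)
  -> after Conv2d 7x7 stride=1: (4, 80, 355, 326)
Output shape: (4, 80, 177, 162)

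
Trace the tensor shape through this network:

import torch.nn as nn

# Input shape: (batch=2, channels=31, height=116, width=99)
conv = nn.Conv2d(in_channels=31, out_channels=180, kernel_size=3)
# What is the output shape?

Input shape: (2, 31, 116, 99)
Output shape: (2, 180, 114, 97)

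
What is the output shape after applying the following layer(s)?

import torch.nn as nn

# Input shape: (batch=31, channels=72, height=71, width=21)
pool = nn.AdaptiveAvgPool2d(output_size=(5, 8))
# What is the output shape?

Input shape: (31, 72, 71, 21)
Output shape: (31, 72, 5, 8)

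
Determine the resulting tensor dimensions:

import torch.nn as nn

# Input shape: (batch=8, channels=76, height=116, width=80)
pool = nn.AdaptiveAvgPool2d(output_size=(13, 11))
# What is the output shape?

Input shape: (8, 76, 116, 80)
Output shape: (8, 76, 13, 11)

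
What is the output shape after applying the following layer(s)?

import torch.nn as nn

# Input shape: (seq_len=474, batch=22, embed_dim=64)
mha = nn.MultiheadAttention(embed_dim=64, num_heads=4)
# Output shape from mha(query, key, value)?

Input shape: (474, 22, 64)
Output shape: (474, 22, 64)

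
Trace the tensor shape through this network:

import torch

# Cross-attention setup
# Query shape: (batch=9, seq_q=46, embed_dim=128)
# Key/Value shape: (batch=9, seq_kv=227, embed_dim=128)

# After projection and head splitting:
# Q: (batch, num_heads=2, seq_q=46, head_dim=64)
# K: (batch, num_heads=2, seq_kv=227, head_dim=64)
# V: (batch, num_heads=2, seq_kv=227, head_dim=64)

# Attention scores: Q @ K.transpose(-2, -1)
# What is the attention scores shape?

Input shape: (9, 46, 128)
Output shape: (9, 2, 46, 227)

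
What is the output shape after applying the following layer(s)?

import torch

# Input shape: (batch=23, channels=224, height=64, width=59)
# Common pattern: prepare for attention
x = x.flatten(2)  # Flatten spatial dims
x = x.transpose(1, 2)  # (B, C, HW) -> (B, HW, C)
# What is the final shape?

Input shape: (23, 224, 64, 59)
  -> after flatten(2): (23, 224, 3776)
Output shape: (23, 3776, 224)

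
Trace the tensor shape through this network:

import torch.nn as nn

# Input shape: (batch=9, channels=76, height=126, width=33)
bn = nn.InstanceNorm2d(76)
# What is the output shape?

Input shape: (9, 76, 126, 33)
Output shape: (9, 76, 126, 33)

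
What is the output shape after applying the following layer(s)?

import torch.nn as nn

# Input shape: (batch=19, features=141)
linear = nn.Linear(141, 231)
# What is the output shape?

Input shape: (19, 141)
Output shape: (19, 231)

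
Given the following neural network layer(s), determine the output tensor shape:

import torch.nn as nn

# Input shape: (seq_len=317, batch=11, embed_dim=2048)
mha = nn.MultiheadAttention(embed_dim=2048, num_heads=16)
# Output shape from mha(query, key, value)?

Input shape: (317, 11, 2048)
Output shape: (317, 11, 2048)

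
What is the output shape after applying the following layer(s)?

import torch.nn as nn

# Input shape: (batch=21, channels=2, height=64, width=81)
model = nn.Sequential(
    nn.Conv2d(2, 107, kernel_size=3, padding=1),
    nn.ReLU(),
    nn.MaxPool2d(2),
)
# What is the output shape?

Input shape: (21, 2, 64, 81)
  -> after Conv2d: (21, 107, 64, 81)
  -> after ReLU: (21, 107, 64, 81)
Output shape: (21, 107, 32, 40)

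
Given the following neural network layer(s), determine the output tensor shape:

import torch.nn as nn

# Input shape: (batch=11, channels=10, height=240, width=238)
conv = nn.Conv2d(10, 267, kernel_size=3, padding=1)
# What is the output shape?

Input shape: (11, 10, 240, 238)
Output shape: (11, 267, 240, 238)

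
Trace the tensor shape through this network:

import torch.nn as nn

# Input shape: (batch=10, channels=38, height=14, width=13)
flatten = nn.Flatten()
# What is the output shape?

Input shape: (10, 38, 14, 13)
Output shape: (10, 6916)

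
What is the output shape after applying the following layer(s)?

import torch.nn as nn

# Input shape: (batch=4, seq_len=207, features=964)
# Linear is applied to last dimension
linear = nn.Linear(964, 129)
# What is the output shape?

Input shape: (4, 207, 964)
Output shape: (4, 207, 129)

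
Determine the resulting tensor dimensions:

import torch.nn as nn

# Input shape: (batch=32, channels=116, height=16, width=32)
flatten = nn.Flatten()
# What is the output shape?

Input shape: (32, 116, 16, 32)
Output shape: (32, 59392)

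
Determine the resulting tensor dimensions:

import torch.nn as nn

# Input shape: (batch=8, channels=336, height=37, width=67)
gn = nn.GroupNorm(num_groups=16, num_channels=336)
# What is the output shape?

Input shape: (8, 336, 37, 67)
Output shape: (8, 336, 37, 67)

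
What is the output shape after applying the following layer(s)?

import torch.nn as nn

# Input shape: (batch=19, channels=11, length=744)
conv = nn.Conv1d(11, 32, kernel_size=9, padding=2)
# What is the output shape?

Input shape: (19, 11, 744)
Output shape: (19, 32, 740)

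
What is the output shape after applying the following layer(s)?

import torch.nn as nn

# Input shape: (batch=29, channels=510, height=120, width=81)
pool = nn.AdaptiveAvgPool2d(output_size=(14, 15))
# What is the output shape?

Input shape: (29, 510, 120, 81)
Output shape: (29, 510, 14, 15)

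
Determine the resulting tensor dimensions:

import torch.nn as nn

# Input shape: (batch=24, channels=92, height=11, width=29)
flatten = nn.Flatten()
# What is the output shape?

Input shape: (24, 92, 11, 29)
Output shape: (24, 29348)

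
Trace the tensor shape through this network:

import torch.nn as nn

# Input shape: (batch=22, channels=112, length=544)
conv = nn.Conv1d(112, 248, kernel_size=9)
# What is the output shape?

Input shape: (22, 112, 544)
Output shape: (22, 248, 536)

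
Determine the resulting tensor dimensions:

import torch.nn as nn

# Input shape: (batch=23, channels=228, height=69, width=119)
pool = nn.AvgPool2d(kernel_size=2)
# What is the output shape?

Input shape: (23, 228, 69, 119)
Output shape: (23, 228, 34, 59)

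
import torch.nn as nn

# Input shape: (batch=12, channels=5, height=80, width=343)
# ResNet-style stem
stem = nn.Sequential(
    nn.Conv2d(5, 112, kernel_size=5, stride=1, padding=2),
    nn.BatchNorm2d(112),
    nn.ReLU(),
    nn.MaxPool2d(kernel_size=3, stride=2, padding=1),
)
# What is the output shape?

Input shape: (12, 5, 80, 343)
  -> after Conv2d 5x5 stride=1: (12, 112, 80, 343)
Output shape: (12, 112, 40, 172)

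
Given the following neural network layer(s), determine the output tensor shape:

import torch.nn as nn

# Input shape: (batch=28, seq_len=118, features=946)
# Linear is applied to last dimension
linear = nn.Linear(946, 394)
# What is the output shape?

Input shape: (28, 118, 946)
Output shape: (28, 118, 394)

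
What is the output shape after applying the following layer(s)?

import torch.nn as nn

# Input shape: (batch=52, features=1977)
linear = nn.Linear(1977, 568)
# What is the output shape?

Input shape: (52, 1977)
Output shape: (52, 568)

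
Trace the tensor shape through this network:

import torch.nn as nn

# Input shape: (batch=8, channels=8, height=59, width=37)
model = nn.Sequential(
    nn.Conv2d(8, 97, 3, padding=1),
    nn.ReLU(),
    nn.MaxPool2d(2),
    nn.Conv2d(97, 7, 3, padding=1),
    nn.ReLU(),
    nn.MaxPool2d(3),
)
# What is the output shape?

Input shape: (8, 8, 59, 37)
  -> after first Conv2d: (8, 97, 59, 37)
  -> after first MaxPool2d: (8, 97, 29, 18)
  -> after second Conv2d: (8, 7, 29, 18)
Output shape: (8, 7, 9, 6)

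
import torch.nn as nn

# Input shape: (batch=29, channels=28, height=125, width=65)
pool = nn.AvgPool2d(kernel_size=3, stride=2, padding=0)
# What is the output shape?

Input shape: (29, 28, 125, 65)
Output shape: (29, 28, 62, 32)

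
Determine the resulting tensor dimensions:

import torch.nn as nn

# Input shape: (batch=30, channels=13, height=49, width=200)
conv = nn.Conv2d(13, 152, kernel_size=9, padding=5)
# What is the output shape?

Input shape: (30, 13, 49, 200)
Output shape: (30, 152, 51, 202)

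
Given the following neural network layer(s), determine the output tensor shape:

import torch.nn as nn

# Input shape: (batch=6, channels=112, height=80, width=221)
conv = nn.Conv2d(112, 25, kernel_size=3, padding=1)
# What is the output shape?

Input shape: (6, 112, 80, 221)
Output shape: (6, 25, 80, 221)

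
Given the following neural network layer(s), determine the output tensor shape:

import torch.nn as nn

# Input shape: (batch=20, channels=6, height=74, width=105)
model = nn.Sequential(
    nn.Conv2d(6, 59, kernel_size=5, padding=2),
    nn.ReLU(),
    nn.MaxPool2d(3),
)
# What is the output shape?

Input shape: (20, 6, 74, 105)
  -> after Conv2d: (20, 59, 74, 105)
  -> after ReLU: (20, 59, 74, 105)
Output shape: (20, 59, 24, 35)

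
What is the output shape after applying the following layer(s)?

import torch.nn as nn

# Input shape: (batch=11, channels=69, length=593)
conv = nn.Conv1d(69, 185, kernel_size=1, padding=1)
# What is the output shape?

Input shape: (11, 69, 593)
Output shape: (11, 185, 595)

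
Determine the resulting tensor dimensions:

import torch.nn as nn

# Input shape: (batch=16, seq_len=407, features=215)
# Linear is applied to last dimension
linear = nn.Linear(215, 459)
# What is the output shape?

Input shape: (16, 407, 215)
Output shape: (16, 407, 459)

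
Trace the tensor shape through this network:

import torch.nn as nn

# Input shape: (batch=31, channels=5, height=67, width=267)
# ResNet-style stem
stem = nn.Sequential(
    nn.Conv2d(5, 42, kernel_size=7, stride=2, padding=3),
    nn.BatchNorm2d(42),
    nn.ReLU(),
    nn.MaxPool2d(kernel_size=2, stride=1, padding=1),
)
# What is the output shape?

Input shape: (31, 5, 67, 267)
  -> after Conv2d 7x7 stride=2: (31, 42, 34, 134)
Output shape: (31, 42, 35, 135)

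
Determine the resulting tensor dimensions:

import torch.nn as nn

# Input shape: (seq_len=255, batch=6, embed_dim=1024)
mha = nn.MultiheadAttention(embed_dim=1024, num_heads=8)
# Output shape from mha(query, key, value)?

Input shape: (255, 6, 1024)
Output shape: (255, 6, 1024)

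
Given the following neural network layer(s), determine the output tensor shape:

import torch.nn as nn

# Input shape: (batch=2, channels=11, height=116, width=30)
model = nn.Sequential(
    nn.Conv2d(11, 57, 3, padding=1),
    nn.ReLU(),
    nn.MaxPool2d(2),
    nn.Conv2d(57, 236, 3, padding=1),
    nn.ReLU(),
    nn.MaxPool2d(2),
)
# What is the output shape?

Input shape: (2, 11, 116, 30)
  -> after first Conv2d: (2, 57, 116, 30)
  -> after first MaxPool2d: (2, 57, 58, 15)
  -> after second Conv2d: (2, 236, 58, 15)
Output shape: (2, 236, 29, 7)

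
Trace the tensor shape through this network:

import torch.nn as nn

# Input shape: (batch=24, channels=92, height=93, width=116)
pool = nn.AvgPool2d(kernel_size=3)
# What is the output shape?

Input shape: (24, 92, 93, 116)
Output shape: (24, 92, 31, 38)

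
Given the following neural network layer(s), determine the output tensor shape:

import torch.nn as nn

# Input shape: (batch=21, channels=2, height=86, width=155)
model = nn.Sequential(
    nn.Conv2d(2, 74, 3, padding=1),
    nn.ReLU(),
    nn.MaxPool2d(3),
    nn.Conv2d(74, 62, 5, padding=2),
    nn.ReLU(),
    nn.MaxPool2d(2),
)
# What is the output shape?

Input shape: (21, 2, 86, 155)
  -> after first Conv2d: (21, 74, 86, 155)
  -> after first MaxPool2d: (21, 74, 28, 51)
  -> after second Conv2d: (21, 62, 28, 51)
Output shape: (21, 62, 14, 25)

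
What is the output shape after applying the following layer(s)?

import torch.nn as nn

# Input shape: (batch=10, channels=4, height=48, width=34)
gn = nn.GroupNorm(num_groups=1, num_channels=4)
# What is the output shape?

Input shape: (10, 4, 48, 34)
Output shape: (10, 4, 48, 34)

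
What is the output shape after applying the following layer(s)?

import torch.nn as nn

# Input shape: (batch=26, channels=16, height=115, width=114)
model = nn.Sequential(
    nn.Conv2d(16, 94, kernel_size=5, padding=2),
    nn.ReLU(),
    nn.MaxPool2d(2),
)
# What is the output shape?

Input shape: (26, 16, 115, 114)
  -> after Conv2d: (26, 94, 115, 114)
  -> after ReLU: (26, 94, 115, 114)
Output shape: (26, 94, 57, 57)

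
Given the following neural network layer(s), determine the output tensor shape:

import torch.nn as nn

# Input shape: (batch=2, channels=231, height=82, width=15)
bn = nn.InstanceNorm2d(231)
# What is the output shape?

Input shape: (2, 231, 82, 15)
Output shape: (2, 231, 82, 15)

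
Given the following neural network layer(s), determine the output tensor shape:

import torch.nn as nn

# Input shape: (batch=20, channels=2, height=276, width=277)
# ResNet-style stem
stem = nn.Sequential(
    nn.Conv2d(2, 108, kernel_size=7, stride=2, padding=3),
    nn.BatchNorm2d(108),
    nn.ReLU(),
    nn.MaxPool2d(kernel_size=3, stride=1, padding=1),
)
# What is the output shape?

Input shape: (20, 2, 276, 277)
  -> after Conv2d 7x7 stride=2: (20, 108, 138, 139)
Output shape: (20, 108, 138, 139)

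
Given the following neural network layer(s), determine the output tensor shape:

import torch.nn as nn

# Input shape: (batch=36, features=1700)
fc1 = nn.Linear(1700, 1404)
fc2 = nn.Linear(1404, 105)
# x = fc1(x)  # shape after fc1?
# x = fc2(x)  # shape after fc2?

Input shape: (36, 1700)
  -> after fc1: (36, 1404)
Output shape: (36, 105)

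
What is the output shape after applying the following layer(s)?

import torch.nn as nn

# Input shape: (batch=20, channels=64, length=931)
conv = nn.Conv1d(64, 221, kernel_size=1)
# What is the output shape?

Input shape: (20, 64, 931)
Output shape: (20, 221, 931)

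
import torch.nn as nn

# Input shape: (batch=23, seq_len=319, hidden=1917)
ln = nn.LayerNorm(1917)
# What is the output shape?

Input shape: (23, 319, 1917)
Output shape: (23, 319, 1917)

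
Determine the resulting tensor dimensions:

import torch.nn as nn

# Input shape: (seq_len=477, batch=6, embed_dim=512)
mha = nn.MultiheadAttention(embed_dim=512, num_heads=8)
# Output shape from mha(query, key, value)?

Input shape: (477, 6, 512)
Output shape: (477, 6, 512)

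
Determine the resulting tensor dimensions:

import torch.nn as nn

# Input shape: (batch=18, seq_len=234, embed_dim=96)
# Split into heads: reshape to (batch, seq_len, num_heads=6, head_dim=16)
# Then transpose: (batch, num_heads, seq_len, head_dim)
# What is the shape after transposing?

Input shape: (18, 234, 96)
  -> after reshape: (18, 234, 6, 16)
Output shape: (18, 6, 234, 16)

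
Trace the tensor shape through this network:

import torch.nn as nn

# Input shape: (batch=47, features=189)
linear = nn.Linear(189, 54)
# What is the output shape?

Input shape: (47, 189)
Output shape: (47, 54)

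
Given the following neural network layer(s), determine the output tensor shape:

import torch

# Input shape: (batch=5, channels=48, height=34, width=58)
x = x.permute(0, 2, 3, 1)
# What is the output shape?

Input shape: (5, 48, 34, 58)
Output shape: (5, 34, 58, 48)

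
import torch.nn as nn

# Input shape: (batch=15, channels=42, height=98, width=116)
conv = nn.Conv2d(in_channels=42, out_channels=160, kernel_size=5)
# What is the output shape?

Input shape: (15, 42, 98, 116)
Output shape: (15, 160, 94, 112)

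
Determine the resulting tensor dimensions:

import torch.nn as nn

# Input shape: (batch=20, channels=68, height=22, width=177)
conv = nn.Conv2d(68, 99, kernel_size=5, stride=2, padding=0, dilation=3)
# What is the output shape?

Input shape: (20, 68, 22, 177)
Output shape: (20, 99, 5, 83)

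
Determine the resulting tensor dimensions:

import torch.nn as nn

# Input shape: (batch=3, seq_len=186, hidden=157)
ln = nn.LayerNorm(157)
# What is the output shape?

Input shape: (3, 186, 157)
Output shape: (3, 186, 157)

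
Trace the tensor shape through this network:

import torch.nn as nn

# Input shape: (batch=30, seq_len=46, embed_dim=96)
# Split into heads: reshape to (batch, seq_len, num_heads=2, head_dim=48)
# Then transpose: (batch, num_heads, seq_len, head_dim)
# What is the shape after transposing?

Input shape: (30, 46, 96)
  -> after reshape: (30, 46, 2, 48)
Output shape: (30, 2, 46, 48)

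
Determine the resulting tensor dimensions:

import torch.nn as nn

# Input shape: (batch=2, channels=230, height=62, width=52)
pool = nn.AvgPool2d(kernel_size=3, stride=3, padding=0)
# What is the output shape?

Input shape: (2, 230, 62, 52)
Output shape: (2, 230, 20, 17)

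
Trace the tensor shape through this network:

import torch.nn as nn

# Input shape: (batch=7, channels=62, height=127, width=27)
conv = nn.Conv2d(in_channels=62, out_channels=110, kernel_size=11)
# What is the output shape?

Input shape: (7, 62, 127, 27)
Output shape: (7, 110, 117, 17)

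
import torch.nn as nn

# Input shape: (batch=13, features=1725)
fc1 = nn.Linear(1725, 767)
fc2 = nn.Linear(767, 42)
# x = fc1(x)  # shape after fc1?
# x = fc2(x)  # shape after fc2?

Input shape: (13, 1725)
  -> after fc1: (13, 767)
Output shape: (13, 42)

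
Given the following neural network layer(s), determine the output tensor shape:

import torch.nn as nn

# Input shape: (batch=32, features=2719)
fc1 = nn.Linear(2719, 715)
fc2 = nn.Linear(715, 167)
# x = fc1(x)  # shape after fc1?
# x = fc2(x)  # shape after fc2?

Input shape: (32, 2719)
  -> after fc1: (32, 715)
Output shape: (32, 167)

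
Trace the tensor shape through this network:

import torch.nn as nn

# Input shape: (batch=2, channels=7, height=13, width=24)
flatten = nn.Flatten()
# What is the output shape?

Input shape: (2, 7, 13, 24)
Output shape: (2, 2184)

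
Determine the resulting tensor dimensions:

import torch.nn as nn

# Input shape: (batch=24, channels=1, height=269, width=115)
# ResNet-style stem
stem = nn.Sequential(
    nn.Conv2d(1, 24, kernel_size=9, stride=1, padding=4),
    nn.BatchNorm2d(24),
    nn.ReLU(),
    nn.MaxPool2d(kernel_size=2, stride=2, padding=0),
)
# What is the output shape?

Input shape: (24, 1, 269, 115)
  -> after Conv2d 9x9 stride=1: (24, 24, 269, 115)
Output shape: (24, 24, 134, 57)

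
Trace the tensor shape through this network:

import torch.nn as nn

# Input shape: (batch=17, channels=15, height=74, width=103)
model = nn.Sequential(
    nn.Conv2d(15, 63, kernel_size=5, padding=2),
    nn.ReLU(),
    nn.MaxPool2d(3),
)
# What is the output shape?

Input shape: (17, 15, 74, 103)
  -> after Conv2d: (17, 63, 74, 103)
  -> after ReLU: (17, 63, 74, 103)
Output shape: (17, 63, 24, 34)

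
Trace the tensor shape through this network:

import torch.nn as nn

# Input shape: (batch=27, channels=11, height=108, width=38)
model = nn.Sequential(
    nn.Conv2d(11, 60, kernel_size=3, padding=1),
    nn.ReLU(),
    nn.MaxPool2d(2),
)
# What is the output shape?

Input shape: (27, 11, 108, 38)
  -> after Conv2d: (27, 60, 108, 38)
  -> after ReLU: (27, 60, 108, 38)
Output shape: (27, 60, 54, 19)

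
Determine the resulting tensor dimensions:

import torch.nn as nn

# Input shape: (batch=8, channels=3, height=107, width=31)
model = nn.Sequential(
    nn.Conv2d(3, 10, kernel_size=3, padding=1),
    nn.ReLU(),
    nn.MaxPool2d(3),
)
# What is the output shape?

Input shape: (8, 3, 107, 31)
  -> after Conv2d: (8, 10, 107, 31)
  -> after ReLU: (8, 10, 107, 31)
Output shape: (8, 10, 35, 10)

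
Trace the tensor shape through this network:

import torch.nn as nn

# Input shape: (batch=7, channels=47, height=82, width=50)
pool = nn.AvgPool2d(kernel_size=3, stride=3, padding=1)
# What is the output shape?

Input shape: (7, 47, 82, 50)
Output shape: (7, 47, 28, 17)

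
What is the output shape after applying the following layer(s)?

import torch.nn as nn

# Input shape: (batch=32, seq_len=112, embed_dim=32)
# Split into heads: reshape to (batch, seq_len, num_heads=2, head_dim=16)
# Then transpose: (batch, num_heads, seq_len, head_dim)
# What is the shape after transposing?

Input shape: (32, 112, 32)
  -> after reshape: (32, 112, 2, 16)
Output shape: (32, 2, 112, 16)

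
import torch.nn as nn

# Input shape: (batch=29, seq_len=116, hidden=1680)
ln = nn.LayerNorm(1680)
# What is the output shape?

Input shape: (29, 116, 1680)
Output shape: (29, 116, 1680)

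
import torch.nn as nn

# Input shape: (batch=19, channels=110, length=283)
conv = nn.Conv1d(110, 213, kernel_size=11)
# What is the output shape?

Input shape: (19, 110, 283)
Output shape: (19, 213, 273)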